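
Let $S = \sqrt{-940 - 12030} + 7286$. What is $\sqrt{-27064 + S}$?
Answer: $\sqrt{-19778 + i \sqrt{12970}} \approx 0.4049 + 140.63 i$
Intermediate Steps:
$S = 7286 + i \sqrt{12970}$ ($S = \sqrt{-12970} + 7286 = i \sqrt{12970} + 7286 = 7286 + i \sqrt{12970} \approx 7286.0 + 113.89 i$)
$\sqrt{-27064 + S} = \sqrt{-27064 + \left(7286 + i \sqrt{12970}\right)} = \sqrt{-19778 + i \sqrt{12970}}$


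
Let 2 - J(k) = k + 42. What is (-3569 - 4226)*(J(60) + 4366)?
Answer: -33253470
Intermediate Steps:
J(k) = -40 - k (J(k) = 2 - (k + 42) = 2 - (42 + k) = 2 + (-42 - k) = -40 - k)
(-3569 - 4226)*(J(60) + 4366) = (-3569 - 4226)*((-40 - 1*60) + 4366) = -7795*((-40 - 60) + 4366) = -7795*(-100 + 4366) = -7795*4266 = -33253470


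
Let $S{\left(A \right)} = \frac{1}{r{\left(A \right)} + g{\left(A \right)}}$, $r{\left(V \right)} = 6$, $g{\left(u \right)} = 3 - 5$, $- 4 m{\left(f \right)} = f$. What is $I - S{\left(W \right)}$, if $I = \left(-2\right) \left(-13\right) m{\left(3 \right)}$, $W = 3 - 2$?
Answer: $- \frac{79}{4} \approx -19.75$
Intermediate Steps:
$m{\left(f \right)} = - \frac{f}{4}$
$g{\left(u \right)} = -2$
$W = 1$ ($W = 3 - 2 = 1$)
$S{\left(A \right)} = \frac{1}{4}$ ($S{\left(A \right)} = \frac{1}{6 - 2} = \frac{1}{4}$)
$I = - \frac{39}{2}$ ($I = \left(-2\right) \left(-13\right) \left(\left(- \frac{1}{4}\right) 3\right) = 26 \left(- \frac{3}{4}\right) = - \frac{39}{2} \approx -19.5$)
$I - S{\left(W \right)} = - \frac{39}{2} - \frac{1}{4} = - \frac{79}{4}$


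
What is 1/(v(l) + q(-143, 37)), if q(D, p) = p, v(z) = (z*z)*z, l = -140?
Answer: -1/2743963 ≈ -3.6444e-7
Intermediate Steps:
v(z) = z³ (v(z) = z²*z = z³)
1/(v(l) + q(-143, 37)) = 1/((-140)³ + 37) = 1/(-2744000 + 37) = 1/(-2743963) = -1/2743963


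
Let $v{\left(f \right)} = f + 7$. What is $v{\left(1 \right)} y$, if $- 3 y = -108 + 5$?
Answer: $\frac{824}{3} \approx 274.67$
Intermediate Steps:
$v{\left(f \right)} = 7 + f$
$y = \frac{103}{3}$ ($y = - \frac{-108 + 5}{3} = \left(- \frac{1}{3}\right) \left(-103\right) = \frac{103}{3} \approx 34.333$)
$v{\left(1 \right)} y = \left(7 + 1\right) \frac{103}{3} = 8 \cdot \frac{103}{3} = \frac{824}{3}$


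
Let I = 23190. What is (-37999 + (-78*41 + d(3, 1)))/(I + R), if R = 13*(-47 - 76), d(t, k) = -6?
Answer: -41203/21591 ≈ -1.9083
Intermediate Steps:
R = -1599 (R = 13*(-123) = -1599)
(-37999 + (-78*41 + d(3, 1)))/(I + R) = (-37999 + (-78*41 - 6))/(23190 - 1599) = (-37999 + (-3198 - 6))/21591 = (-37999 - 3204)*(1/21591) = -41203*1/21591 = -41203/21591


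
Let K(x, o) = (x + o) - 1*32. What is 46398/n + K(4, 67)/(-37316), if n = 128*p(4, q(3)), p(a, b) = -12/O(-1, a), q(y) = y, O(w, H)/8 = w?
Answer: 72140845/298528 ≈ 241.66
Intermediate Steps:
O(w, H) = 8*w
K(x, o) = -32 + o + x (K(x, o) = (o + x) - 32 = -32 + o + x)
p(a, b) = 3/2 (p(a, b) = -12/(8*(-1)) = -12/(-8) = -12*(-⅛) = 3/2)
n = 192 (n = 128*(3/2) = 192)
46398/n + K(4, 67)/(-37316) = 46398/192 + (-32 + 67 + 4)/(-37316) = 46398*(1/192) + 39*(-1/37316) = 7733/32 - 39/37316 = 72140845/298528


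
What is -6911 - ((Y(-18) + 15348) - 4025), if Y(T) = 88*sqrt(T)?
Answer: -18234 - 264*I*sqrt(2) ≈ -18234.0 - 373.35*I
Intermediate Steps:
-6911 - ((Y(-18) + 15348) - 4025) = -6911 - ((88*sqrt(-18) + 15348) - 4025) = -6911 - ((88*(3*I*sqrt(2)) + 15348) - 4025) = -6911 - ((264*I*sqrt(2) + 15348) - 4025) = -6911 - ((15348 + 264*I*sqrt(2)) - 4025) = -6911 - (11323 + 264*I*sqrt(2)) = -6911 + (-11323 - 264*I*sqrt(2)) = -18234 - 264*I*sqrt(2)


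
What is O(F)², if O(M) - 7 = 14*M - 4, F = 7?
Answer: 10201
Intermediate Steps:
O(M) = 3 + 14*M (O(M) = 7 + (14*M - 4) = 7 + (-4 + 14*M) = 3 + 14*M)
O(F)² = (3 + 14*7)² = (3 + 98)² = 101² = 10201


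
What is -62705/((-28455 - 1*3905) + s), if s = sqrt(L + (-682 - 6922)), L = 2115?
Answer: 2029133800/1047175089 + 62705*I*sqrt(5489)/1047175089 ≈ 1.9377 + 0.0044364*I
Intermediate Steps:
s = I*sqrt(5489) (s = sqrt(2115 + (-682 - 6922)) = sqrt(2115 - 7604) = sqrt(-5489) = I*sqrt(5489) ≈ 74.088*I)
-62705/((-28455 - 1*3905) + s) = -62705/((-28455 - 1*3905) + I*sqrt(5489)) = -62705/((-28455 - 3905) + I*sqrt(5489)) = -62705/(-32360 + I*sqrt(5489))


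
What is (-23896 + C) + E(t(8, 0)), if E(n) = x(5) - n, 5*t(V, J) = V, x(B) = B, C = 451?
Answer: -117208/5 ≈ -23442.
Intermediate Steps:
t(V, J) = V/5
E(n) = 5 - n
(-23896 + C) + E(t(8, 0)) = (-23896 + 451) + (5 - 8/5) = -23445 + (5 - 1*8/5) = -23445 + (5 - 8/5) = -23445 + 17/5 = -117208/5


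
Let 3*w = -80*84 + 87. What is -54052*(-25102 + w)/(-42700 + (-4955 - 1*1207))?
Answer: -67105558/2221 ≈ -30214.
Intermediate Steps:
w = -2211 (w = (-80*84 + 87)/3 = (-6720 + 87)/3 = (1/3)*(-6633) = -2211)
-54052*(-25102 + w)/(-42700 + (-4955 - 1*1207)) = -54052*(-25102 - 2211)/(-42700 + (-4955 - 1*1207)) = -54052*(-27313/(-42700 + (-4955 - 1207))) = -54052*(-27313/(-42700 - 6162)) = -54052/((-48862*(-1/27313))) = -54052/4442/2483 = -54052*2483/4442 = -67105558/2221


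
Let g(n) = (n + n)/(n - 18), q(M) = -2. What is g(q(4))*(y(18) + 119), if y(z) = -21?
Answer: 98/5 ≈ 19.600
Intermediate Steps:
g(n) = 2*n/(-18 + n) (g(n) = (2*n)/(-18 + n) = 2*n/(-18 + n))
g(q(4))*(y(18) + 119) = (2*(-2)/(-18 - 2))*(-21 + 119) = (2*(-2)/(-20))*98 = (2*(-2)*(-1/20))*98 = (⅕)*98 = 98/5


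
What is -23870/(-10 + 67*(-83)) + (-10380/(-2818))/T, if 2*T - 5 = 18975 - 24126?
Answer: 86508358100/20196863847 ≈ 4.2833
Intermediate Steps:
T = -2573 (T = 5/2 + (18975 - 24126)/2 = 5/2 + (½)*(-5151) = 5/2 - 5151/2 = -2573)
-23870/(-10 + 67*(-83)) + (-10380/(-2818))/T = -23870/(-10 + 67*(-83)) - 10380/(-2818)/(-2573) = -23870/(-10 - 5561) - 10380*(-1)/2818*(-1/2573) = -23870/(-5571) - 5*(-1038/1409)*(-1/2573) = -23870*(-1/5571) + (5190/1409)*(-1/2573) = 23870/5571 - 5190/3625357 = 86508358100/20196863847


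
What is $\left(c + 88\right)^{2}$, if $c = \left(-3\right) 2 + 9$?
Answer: $8281$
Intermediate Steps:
$c = 3$ ($c = -6 + 9 = 3$)
$\left(c + 88\right)^{2} = \left(3 + 88\right)^{2} = 91^{2} = 8281$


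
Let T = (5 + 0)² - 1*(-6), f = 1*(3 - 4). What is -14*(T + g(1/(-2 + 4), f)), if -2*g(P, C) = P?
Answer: -861/2 ≈ -430.50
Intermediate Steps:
f = -1 (f = 1*(-1) = -1)
g(P, C) = -P/2
T = 31 (T = 5² + 6 = 25 + 6 = 31)
-14*(T + g(1/(-2 + 4), f)) = -14*(31 - 1/(2*(-2 + 4))) = -14*(31 - ½/2) = -14*(31 - ½*½) = -14*(31 - ¼) = -14*123/4 = -861/2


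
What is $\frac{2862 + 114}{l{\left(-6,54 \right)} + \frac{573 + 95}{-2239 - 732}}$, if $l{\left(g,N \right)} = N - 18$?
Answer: $\frac{552606}{6643} \approx 83.186$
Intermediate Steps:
$l{\left(g,N \right)} = -18 + N$ ($l{\left(g,N \right)} = N - 18 = -18 + N$)
$\frac{2862 + 114}{l{\left(-6,54 \right)} + \frac{573 + 95}{-2239 - 732}} = \frac{2862 + 114}{\left(-18 + 54\right) + \frac{573 + 95}{-2239 - 732}} = \frac{2976}{36 + \frac{668}{-2971}} = \frac{2976}{36 + 668 \left(- \frac{1}{2971}\right)} = \frac{2976}{36 - \frac{668}{2971}} = \frac{2976}{\frac{106288}{2971}} = 2976 \cdot \frac{2971}{106288} = \frac{552606}{6643}$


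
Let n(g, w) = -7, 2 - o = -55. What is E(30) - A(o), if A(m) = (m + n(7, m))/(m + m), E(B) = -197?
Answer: -11254/57 ≈ -197.44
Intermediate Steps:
o = 57 (o = 2 - 1*(-55) = 2 + 55 = 57)
A(m) = (-7 + m)/(2*m) (A(m) = (m - 7)/(m + m) = (-7 + m)/((2*m)) = (-7 + m)*(1/(2*m)) = (-7 + m)/(2*m))
E(30) - A(o) = -197 - (-7 + 57)/(2*57) = -197 - 50/(2*57) = -197 - 1*25/57 = -197 - 25/57 = -11254/57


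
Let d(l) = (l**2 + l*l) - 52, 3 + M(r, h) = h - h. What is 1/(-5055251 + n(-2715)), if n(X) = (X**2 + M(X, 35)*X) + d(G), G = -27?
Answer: 1/2325525 ≈ 4.3001e-7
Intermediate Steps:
M(r, h) = -3 (M(r, h) = -3 + (h - h) = -3 + 0 = -3)
d(l) = -52 + 2*l**2 (d(l) = (l**2 + l**2) - 52 = 2*l**2 - 52 = -52 + 2*l**2)
n(X) = 1406 + X**2 - 3*X (n(X) = (X**2 - 3*X) + (-52 + 2*(-27)**2) = (X**2 - 3*X) + (-52 + 2*729) = (X**2 - 3*X) + (-52 + 1458) = (X**2 - 3*X) + 1406 = 1406 + X**2 - 3*X)
1/(-5055251 + n(-2715)) = 1/(-5055251 + (1406 + (-2715)**2 - 3*(-2715))) = 1/(-5055251 + (1406 + 7371225 + 8145)) = 1/(-5055251 + 7380776) = 1/2325525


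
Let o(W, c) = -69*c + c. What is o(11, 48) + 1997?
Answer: -1267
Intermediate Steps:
o(W, c) = -68*c
o(11, 48) + 1997 = -68*48 + 1997 = -3264 + 1997 = -1267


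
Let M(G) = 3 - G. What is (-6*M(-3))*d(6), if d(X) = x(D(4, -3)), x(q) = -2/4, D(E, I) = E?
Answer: 18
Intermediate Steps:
x(q) = -½ (x(q) = -2*¼ = -½)
d(X) = -½
(-6*M(-3))*d(6) = -6*(3 - 1*(-3))*(-½) = -6*(3 + 3)*(-½) = -6*6*(-½) = -36*(-½) = 18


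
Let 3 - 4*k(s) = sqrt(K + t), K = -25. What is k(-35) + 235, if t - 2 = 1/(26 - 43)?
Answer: 943/4 - 7*I*sqrt(34)/34 ≈ 235.75 - 1.2005*I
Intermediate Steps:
t = 33/17 (t = 2 + 1/(26 - 43) = 2 + 1/(-17) = 2 - 1/17 = 33/17 ≈ 1.9412)
k(s) = 3/4 - 7*I*sqrt(34)/34 (k(s) = 3/4 - sqrt(-25 + 33/17)/4 = 3/4 - 7*I*sqrt(34)/34)
k(-35) + 235 = (3/4 - 7*I*sqrt(34)/34) + 235 = 943/4 - 7*I*sqrt(34)/34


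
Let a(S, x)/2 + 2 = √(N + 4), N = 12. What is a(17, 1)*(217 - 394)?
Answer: -708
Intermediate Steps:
a(S, x) = 4 (a(S, x) = -4 + 2*√(12 + 4) = -4 + 2*√16 = -4 + 2*4 = -4 + 8 = 4)
a(17, 1)*(217 - 394) = 4*(217 - 394) = 4*(-177) = -708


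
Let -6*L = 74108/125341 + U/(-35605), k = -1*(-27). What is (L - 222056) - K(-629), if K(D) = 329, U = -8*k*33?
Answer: -2977358620235269/13388298915 ≈ -2.2239e+5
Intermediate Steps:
k = 27
U = -7128 (U = -8*27*33 = -216*33 = -7128)
L = -1766022994/13388298915 (L = -(74108/125341 - 7128/(-35605))/6 = -(74108*(1/125341) - 7128*(-1/35605))/6 = -(74108/125341 + 7128/35605)/6 = -⅙*3532045988/4462766305 = -1766022994/13388298915 ≈ -0.13191)
(L - 222056) - K(-629) = (-1766022994/13388298915 - 222056) - 1*329 = -2972953869892234/13388298915 - 329 = -2977358620235269/13388298915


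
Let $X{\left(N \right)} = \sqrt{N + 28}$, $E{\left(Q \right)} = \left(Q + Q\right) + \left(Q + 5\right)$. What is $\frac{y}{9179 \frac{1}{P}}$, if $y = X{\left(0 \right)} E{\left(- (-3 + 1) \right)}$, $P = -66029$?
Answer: $- \frac{1452638 \sqrt{7}}{9179} \approx -418.71$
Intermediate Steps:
$E{\left(Q \right)} = 5 + 3 Q$ ($E{\left(Q \right)} = 2 Q + \left(5 + Q\right) = 5 + 3 Q$)
$X{\left(N \right)} = \sqrt{28 + N}$
$y = 22 \sqrt{7}$ ($y = \sqrt{28 + 0} \left(5 + 3 \left(- (-3 + 1)\right)\right) = \sqrt{28} \left(5 + 3 \left(\left(-1\right) \left(-2\right)\right)\right) = 2 \sqrt{7} \left(5 + 3 \cdot 2\right) = 2 \sqrt{7} \left(5 + 6\right) = 2 \sqrt{7} \cdot 11 = 22 \sqrt{7} \approx 58.207$)
$\frac{y}{9179 \frac{1}{P}} = \frac{22 \sqrt{7}}{9179 \frac{1}{-66029}} = \frac{22 \sqrt{7}}{9179 \left(- \frac{1}{66029}\right)} = \frac{22 \sqrt{7}}{- \frac{9179}{66029}} = 22 \sqrt{7} \left(- \frac{66029}{9179}\right) = - \frac{1452638 \sqrt{7}}{9179}$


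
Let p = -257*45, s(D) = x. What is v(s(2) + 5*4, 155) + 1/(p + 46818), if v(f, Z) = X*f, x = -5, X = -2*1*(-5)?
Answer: 5287951/35253 ≈ 150.00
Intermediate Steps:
X = 10 (X = -2*(-5) = 10)
s(D) = -5
v(f, Z) = 10*f
p = -11565
v(s(2) + 5*4, 155) + 1/(p + 46818) = 10*(-5 + 5*4) + 1/(-11565 + 46818) = 10*(-5 + 20) + 1/35253 = 10*15 + 1/35253 = 150 + 1/35253 = 5287951/35253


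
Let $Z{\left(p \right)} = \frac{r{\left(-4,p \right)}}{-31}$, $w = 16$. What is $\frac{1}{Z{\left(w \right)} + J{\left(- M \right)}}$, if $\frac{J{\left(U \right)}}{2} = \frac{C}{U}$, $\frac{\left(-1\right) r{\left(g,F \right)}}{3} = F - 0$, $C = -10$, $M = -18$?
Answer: $\frac{279}{122} \approx 2.2869$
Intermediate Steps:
$r{\left(g,F \right)} = - 3 F$ ($r{\left(g,F \right)} = - 3 \left(F - 0\right) = - 3 \left(F + 0\right) = - 3 F$)
$Z{\left(p \right)} = \frac{3 p}{31}$ ($Z{\left(p \right)} = \frac{\left(-3\right) p}{-31} = - 3 p \left(- \frac{1}{31}\right) = \frac{3 p}{31}$)
$J{\left(U \right)} = - \frac{20}{U}$ ($J{\left(U \right)} = 2 \left(- \frac{10}{U}\right) = - \frac{20}{U}$)
$\frac{1}{Z{\left(w \right)} + J{\left(- M \right)}} = \frac{1}{\frac{3}{31} \cdot 16 - \frac{20}{\left(-1\right) \left(-18\right)}} = \frac{1}{\frac{48}{31} - \frac{20}{18}} = \frac{1}{\frac{48}{31} - \frac{10}{9}} = \frac{1}{\frac{122}{279}} = \frac{279}{122}$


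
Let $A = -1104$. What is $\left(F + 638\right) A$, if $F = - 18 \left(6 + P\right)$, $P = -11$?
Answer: $-803712$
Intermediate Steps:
$F = 90$ ($F = - 18 \left(6 - 11\right) = \left(-18\right) \left(-5\right) = 90$)
$\left(F + 638\right) A = \left(90 + 638\right) \left(-1104\right) = 728 \left(-1104\right) = -803712$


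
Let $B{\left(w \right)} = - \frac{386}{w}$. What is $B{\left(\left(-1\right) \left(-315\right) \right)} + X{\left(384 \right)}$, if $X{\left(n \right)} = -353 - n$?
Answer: $- \frac{232541}{315} \approx -738.23$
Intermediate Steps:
$B{\left(\left(-1\right) \left(-315\right) \right)} + X{\left(384 \right)} = - \frac{386}{\left(-1\right) \left(-315\right)} - 737 = - \frac{386}{315} - 737 = - \frac{232541}{315}$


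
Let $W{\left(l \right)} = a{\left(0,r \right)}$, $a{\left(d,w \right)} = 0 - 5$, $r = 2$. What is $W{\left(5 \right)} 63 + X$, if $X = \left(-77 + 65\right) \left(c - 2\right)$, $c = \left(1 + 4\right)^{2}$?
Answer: $-591$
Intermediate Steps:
$c = 25$ ($c = 5^{2} = 25$)
$a{\left(d,w \right)} = -5$ ($a{\left(d,w \right)} = 0 - 5 = -5$)
$W{\left(l \right)} = -5$
$X = -276$ ($X = \left(-77 + 65\right) \left(25 - 2\right) = \left(-12\right) 23 = -276$)
$W{\left(5 \right)} 63 + X = \left(-5\right) 63 - 276 = -315 - 276 = -591$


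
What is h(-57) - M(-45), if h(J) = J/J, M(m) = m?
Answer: 46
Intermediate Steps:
h(J) = 1
h(-57) - M(-45) = 1 - 1*(-45) = 1 + 45 = 46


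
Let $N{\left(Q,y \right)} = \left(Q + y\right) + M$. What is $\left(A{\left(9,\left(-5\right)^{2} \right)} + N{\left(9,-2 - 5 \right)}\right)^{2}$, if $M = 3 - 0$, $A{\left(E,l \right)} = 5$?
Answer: $100$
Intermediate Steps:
$M = 3$ ($M = 3 + 0 = 3$)
$N{\left(Q,y \right)} = 3 + Q + y$ ($N{\left(Q,y \right)} = \left(Q + y\right) + 3 = 3 + Q + y$)
$\left(A{\left(9,\left(-5\right)^{2} \right)} + N{\left(9,-2 - 5 \right)}\right)^{2} = \left(5 + \left(3 + 9 - 7\right)\right)^{2} = \left(5 + 5\right)^{2} = 10^{2} = 100$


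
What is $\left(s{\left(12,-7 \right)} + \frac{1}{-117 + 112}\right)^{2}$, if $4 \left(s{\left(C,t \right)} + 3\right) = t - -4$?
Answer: $\frac{6241}{400} \approx 15.602$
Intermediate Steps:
$s{\left(C,t \right)} = -2 + \frac{t}{4}$ ($s{\left(C,t \right)} = -3 + \frac{t - -4}{4} = -3 + \frac{t + 4}{4} = -3 + \frac{4 + t}{4} = -3 + \left(1 + \frac{t}{4}\right) = -2 + \frac{t}{4}$)
$\left(s{\left(12,-7 \right)} + \frac{1}{-117 + 112}\right)^{2} = \left(\left(-2 + \frac{1}{4} \left(-7\right)\right) + \frac{1}{-117 + 112}\right)^{2} = \left(\left(-2 - \frac{7}{4}\right) + \frac{1}{-5}\right)^{2} = \left(- \frac{15}{4} - \frac{1}{5}\right)^{2} = \left(- \frac{79}{20}\right)^{2} = \frac{6241}{400}$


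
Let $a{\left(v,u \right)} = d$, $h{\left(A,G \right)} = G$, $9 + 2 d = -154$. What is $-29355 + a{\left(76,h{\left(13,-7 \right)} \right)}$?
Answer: $- \frac{58873}{2} \approx -29437.0$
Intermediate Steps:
$d = - \frac{163}{2}$ ($d = - \frac{9}{2} + \frac{1}{2} \left(-154\right) = - \frac{9}{2} - 77 = - \frac{163}{2} \approx -81.5$)
$a{\left(v,u \right)} = - \frac{163}{2}$
$-29355 + a{\left(76,h{\left(13,-7 \right)} \right)} = -29355 - \frac{163}{2} = - \frac{58873}{2}$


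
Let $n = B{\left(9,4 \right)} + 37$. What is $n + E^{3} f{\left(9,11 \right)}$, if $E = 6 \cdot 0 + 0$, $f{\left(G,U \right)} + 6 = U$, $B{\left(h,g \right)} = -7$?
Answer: $30$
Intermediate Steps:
$f{\left(G,U \right)} = -6 + U$
$E = 0$ ($E = 0 + 0 = 0$)
$n = 30$ ($n = -7 + 37 = 30$)
$n + E^{3} f{\left(9,11 \right)} = 30 + 0^{3} \left(-6 + 11\right) = 30 + 0 \cdot 5 = 30 + 0 = 30$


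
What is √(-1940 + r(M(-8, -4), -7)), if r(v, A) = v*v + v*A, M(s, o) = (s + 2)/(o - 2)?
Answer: I*√1946 ≈ 44.113*I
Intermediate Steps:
M(s, o) = (2 + s)/(-2 + o)
r(v, A) = v² + A*v
√(-1940 + r(M(-8, -4), -7)) = √(-1940 + ((2 - 8)/(-2 - 4))*(-7 + (2 - 8)/(-2 - 4))) = √(-1940 + (-6/(-6))*(-7 - 6/(-6))) = √(-1940 + (-⅙*(-6))*(-7 - ⅙*(-6))) = √(-1940 + 1*(-7 + 1)) = √(-1940 + 1*(-6)) = √(-1940 - 6) = √(-1946) = I*√1946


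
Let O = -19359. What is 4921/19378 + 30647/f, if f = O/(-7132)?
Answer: 4235630066351/375138702 ≈ 11291.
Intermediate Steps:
f = 19359/7132 (f = -19359/(-7132) = -19359*(-1/7132) = 19359/7132 ≈ 2.7144)
4921/19378 + 30647/f = 4921/19378 + 30647/(19359/7132) = 4921*(1/19378) + 30647*(7132/19359) = 4921/19378 + 218574404/19359 = 4235630066351/375138702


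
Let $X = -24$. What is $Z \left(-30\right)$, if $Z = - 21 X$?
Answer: $-15120$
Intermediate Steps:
$Z = 504$ ($Z = \left(-21\right) \left(-24\right) = 504$)
$Z \left(-30\right) = 504 \left(-30\right) = -15120$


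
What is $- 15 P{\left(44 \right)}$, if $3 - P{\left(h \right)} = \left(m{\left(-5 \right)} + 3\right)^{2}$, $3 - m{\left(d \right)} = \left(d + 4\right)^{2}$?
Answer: $330$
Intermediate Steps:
$m{\left(d \right)} = 3 - \left(4 + d\right)^{2}$ ($m{\left(d \right)} = 3 - \left(d + 4\right)^{2} = 3 - \left(4 + d\right)^{2}$)
$P{\left(h \right)} = -22$ ($P{\left(h \right)} = 3 - \left(\left(3 - \left(4 - 5\right)^{2}\right) + 3\right)^{2} = 3 - \left(\left(3 - \left(-1\right)^{2}\right) + 3\right)^{2} = 3 - \left(\left(3 - 1\right) + 3\right)^{2} = 3 - \left(2 + 3\right)^{2} = 3 - 5^{2} = 3 - 25 = -22$)
$- 15 P{\left(44 \right)} = \left(-15\right) \left(-22\right) = 330$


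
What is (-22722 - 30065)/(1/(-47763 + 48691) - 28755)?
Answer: 48986336/26684639 ≈ 1.8358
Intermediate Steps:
(-22722 - 30065)/(1/(-47763 + 48691) - 28755) = -52787/(1/928 - 28755) = -52787/(-26684639/928) = -52787*(-928/26684639) = 48986336/26684639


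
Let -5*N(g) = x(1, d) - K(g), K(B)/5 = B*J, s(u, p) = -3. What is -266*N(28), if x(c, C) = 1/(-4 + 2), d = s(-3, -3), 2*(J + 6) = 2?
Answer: 186067/5 ≈ 37213.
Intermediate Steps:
J = -5 (J = -6 + (½)*2 = -6 + 1 = -5)
d = -3
K(B) = -25*B (K(B) = 5*(B*(-5)) = 5*(-5*B) = -25*B)
x(c, C) = -½ (x(c, C) = 1/(-2) = -½)
N(g) = ⅒ - 5*g (N(g) = -(-½ - (-25)*g)/5 = -(-½ + 25*g)/5 = ⅒ - 5*g)
-266*N(28) = -266*(⅒ - 5*28) = -266*(⅒ - 140) = -266*(-1399/10) = 186067/5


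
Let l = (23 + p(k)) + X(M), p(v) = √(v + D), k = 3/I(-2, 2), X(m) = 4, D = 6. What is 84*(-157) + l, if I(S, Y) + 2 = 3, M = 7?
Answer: -13158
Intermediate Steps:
I(S, Y) = 1 (I(S, Y) = -2 + 3 = 1)
k = 3 (k = 3/1 = 3*1 = 3)
p(v) = √(6 + v) (p(v) = √(v + 6) = √(6 + v))
l = 30 (l = (23 + √(6 + 3)) + 4 = (23 + √9) + 4 = (23 + 3) + 4 = 26 + 4 = 30)
84*(-157) + l = 84*(-157) + 30 = -13188 + 30 = -13158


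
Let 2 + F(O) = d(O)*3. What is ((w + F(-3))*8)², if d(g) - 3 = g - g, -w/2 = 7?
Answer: 3136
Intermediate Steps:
w = -14 (w = -2*7 = -14)
d(g) = 3 (d(g) = 3 + (g - g) = 3 + 0 = 3)
F(O) = 7 (F(O) = -2 + 3*3 = -2 + 9 = 7)
((w + F(-3))*8)² = ((-14 + 7)*8)² = (-7*8)² = (-56)² = 3136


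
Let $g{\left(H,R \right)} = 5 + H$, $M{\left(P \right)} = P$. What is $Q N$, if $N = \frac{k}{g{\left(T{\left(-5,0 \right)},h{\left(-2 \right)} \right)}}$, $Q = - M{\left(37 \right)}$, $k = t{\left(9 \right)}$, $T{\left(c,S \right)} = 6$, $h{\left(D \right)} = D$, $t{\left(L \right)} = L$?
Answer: $- \frac{333}{11} \approx -30.273$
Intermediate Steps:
$k = 9$
$Q = -37$ ($Q = \left(-1\right) 37 = -37$)
$N = \frac{9}{11}$ ($N = \frac{9}{5 + 6} = \frac{9}{11} \approx 0.81818$)
$Q N = \left(-37\right) \frac{9}{11} = - \frac{333}{11}$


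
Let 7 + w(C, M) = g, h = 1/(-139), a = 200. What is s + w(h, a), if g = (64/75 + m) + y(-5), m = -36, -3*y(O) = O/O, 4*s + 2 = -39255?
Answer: -985673/100 ≈ -9856.7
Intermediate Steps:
s = -39257/4 (s = -½ + (¼)*(-39255) = -½ - 39255/4 = -39257/4 ≈ -9814.3)
y(O) = -⅓ (y(O) = -O/(3*O) = -⅓*1 = -⅓)
h = -1/139 ≈ -0.0071942
g = -887/25 (g = (64/75 - 36) - ⅓ = -2636/75 - ⅓ = -887/25 ≈ -35.480)
w(C, M) = -1062/25 (w(C, M) = -7 - 887/25 = -1062/25)
s + w(h, a) = -39257/4 - 1062/25 = -985673/100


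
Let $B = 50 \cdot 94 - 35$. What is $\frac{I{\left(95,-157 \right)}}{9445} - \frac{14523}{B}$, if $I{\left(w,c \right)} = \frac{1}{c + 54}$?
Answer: $- \frac{941899158}{302551685} \approx -3.1132$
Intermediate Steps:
$I{\left(w,c \right)} = \frac{1}{54 + c}$
$B = 4665$ ($B = 4700 - 35 = 4665$)
$\frac{I{\left(95,-157 \right)}}{9445} - \frac{14523}{B} = \frac{1}{\left(54 - 157\right) 9445} - \frac{14523}{4665} = \frac{1}{-103} \cdot \frac{1}{9445} - \frac{4841}{1555} = \left(- \frac{1}{103}\right) \frac{1}{9445} - \frac{4841}{1555} = - \frac{1}{972835} - \frac{4841}{1555} = - \frac{941899158}{302551685}$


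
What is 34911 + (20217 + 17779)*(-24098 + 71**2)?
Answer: -724054861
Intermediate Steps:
34911 + (20217 + 17779)*(-24098 + 71**2) = 34911 + 37996*(-24098 + 5041) = 34911 + 37996*(-19057) = 34911 - 724089772 = -724054861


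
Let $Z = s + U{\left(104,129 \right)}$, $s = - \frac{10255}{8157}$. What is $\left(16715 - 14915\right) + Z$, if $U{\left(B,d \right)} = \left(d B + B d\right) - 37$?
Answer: $\frac{233239160}{8157} \approx 28594.0$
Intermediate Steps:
$s = - \frac{10255}{8157}$ ($s = \left(-10255\right) \frac{1}{8157} = - \frac{10255}{8157} \approx -1.2572$)
$U{\left(B,d \right)} = -37 + 2 B d$ ($U{\left(B,d \right)} = \left(B d + B d\right) - 37 = 2 B d - 37 = -37 + 2 B d$)
$Z = \frac{218556560}{8157}$ ($Z = - \frac{10255}{8157} - \left(37 - 26832\right) = - \frac{10255}{8157} + \left(-37 + 26832\right) = - \frac{10255}{8157} + 26795 = \frac{218556560}{8157} \approx 26794.0$)
$\left(16715 - 14915\right) + Z = \left(16715 - 14915\right) + \frac{218556560}{8157} = 1800 + \frac{218556560}{8157} = \frac{233239160}{8157}$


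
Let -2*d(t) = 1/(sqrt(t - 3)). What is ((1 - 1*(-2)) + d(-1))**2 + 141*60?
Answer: 135503/16 + 3*I/2 ≈ 8468.9 + 1.5*I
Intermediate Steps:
d(t) = -1/(2*sqrt(-3 + t)) (d(t) = -1/(2*sqrt(t - 3)) = -1/(2*sqrt(-3 + t)))
((1 - 1*(-2)) + d(-1))**2 + 141*60 = ((1 - 1*(-2)) - 1/(2*sqrt(-3 - 1)))**2 + 141*60 = ((1 + 2) - (-1)*I/4)**2 + 8460 = (3 - (-1)*I/4)**2 + 8460 = (3 + I/4)**2 + 8460 = 8460 + (3 + I/4)**2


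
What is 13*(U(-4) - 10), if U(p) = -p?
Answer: -78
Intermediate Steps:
13*(U(-4) - 10) = 13*(-1*(-4) - 10) = 13*(4 - 10) = 13*(-6) = -78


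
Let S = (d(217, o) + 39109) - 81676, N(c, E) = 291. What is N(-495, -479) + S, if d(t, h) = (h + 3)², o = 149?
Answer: -19172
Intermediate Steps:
d(t, h) = (3 + h)²
S = -19463 (S = ((3 + 149)² + 39109) - 81676 = (152² + 39109) - 81676 = (23104 + 39109) - 81676 = 62213 - 81676 = -19463)
N(-495, -479) + S = 291 - 19463 = -19172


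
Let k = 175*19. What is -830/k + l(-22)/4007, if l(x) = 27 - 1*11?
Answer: -654522/2664655 ≈ -0.24563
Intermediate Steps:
l(x) = 16 (l(x) = 27 - 11 = 16)
k = 3325
-830/k + l(-22)/4007 = -830/3325 + 16/4007 = -830*1/3325 + 16*(1/4007) = -166/665 + 16/4007 = -654522/2664655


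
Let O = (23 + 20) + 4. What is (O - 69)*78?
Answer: -1716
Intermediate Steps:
O = 47 (O = 43 + 4 = 47)
(O - 69)*78 = (47 - 69)*78 = -22*78 = -1716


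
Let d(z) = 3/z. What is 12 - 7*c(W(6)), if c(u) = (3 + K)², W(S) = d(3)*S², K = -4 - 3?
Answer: -100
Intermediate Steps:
K = -7
W(S) = S² (W(S) = (3/3)*S² = (3*(⅓))*S² = 1*S² = S²)
c(u) = 16 (c(u) = (3 - 7)² = (-4)² = 16)
12 - 7*c(W(6)) = 12 - 7*16 = 12 - 112 = -100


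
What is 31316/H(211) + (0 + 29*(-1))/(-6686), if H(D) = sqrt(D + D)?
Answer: 29/6686 + 15658*sqrt(422)/211 ≈ 1524.4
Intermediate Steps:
H(D) = sqrt(2)*sqrt(D) (H(D) = sqrt(2*D) = sqrt(2)*sqrt(D))
31316/H(211) + (0 + 29*(-1))/(-6686) = 31316/((sqrt(2)*sqrt(211))) + (0 + 29*(-1))/(-6686) = 31316/(sqrt(422)) + (0 - 29)*(-1/6686) = 31316*(sqrt(422)/422) - 29*(-1/6686) = 15658*sqrt(422)/211 + 29/6686 = 29/6686 + 15658*sqrt(422)/211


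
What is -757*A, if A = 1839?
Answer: -1392123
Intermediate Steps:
-757*A = -757*1839 = -1*1392123 = -1392123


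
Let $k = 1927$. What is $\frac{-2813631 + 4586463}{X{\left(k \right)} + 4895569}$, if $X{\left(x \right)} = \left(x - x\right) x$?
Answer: $\frac{1772832}{4895569} \approx 0.36213$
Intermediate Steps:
$X{\left(x \right)} = 0$ ($X{\left(x \right)} = 0 x = 0$)
$\frac{-2813631 + 4586463}{X{\left(k \right)} + 4895569} = \frac{-2813631 + 4586463}{0 + 4895569} = \frac{1772832}{4895569}$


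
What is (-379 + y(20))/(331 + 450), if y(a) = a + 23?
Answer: -336/781 ≈ -0.43022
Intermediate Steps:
y(a) = 23 + a
(-379 + y(20))/(331 + 450) = (-379 + (23 + 20))/(331 + 450) = (-379 + 43)/781 = -336*1/781 = -336/781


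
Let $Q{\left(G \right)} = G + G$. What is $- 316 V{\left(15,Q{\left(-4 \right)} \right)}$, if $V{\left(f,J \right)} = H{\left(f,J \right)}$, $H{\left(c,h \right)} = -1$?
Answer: $316$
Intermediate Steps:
$Q{\left(G \right)} = 2 G$
$V{\left(f,J \right)} = -1$
$- 316 V{\left(15,Q{\left(-4 \right)} \right)} = \left(-316\right) \left(-1\right) = 316$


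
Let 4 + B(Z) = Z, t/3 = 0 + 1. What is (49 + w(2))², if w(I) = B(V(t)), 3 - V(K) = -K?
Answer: 2601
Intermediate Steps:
t = 3 (t = 3*(0 + 1) = 3*1 = 3)
V(K) = 3 + K (V(K) = 3 - (-1)*K = 3 + K)
B(Z) = -4 + Z
w(I) = 2 (w(I) = -4 + (3 + 3) = -4 + 6 = 2)
(49 + w(2))² = (49 + 2)² = 51² = 2601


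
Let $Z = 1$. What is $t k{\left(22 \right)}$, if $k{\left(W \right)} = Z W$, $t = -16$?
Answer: $-352$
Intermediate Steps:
$k{\left(W \right)} = W$ ($k{\left(W \right)} = 1 W = W$)
$t k{\left(22 \right)} = \left(-16\right) 22 = -352$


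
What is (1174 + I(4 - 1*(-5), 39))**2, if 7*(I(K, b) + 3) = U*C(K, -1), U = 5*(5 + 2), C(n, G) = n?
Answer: 1478656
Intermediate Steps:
U = 35 (U = 5*7 = 35)
I(K, b) = -3 + 5*K (I(K, b) = -3 + (35*K)/7 = -3 + 5*K)
(1174 + I(4 - 1*(-5), 39))**2 = (1174 + (-3 + 5*(4 - 1*(-5))))**2 = (1174 + (-3 + 5*(4 + 5)))**2 = (1174 + (-3 + 5*9))**2 = (1174 + (-3 + 45))**2 = (1174 + 42)**2 = 1216**2 = 1478656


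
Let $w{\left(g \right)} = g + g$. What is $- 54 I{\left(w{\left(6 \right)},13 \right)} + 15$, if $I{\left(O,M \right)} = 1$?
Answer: $-39$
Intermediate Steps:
$w{\left(g \right)} = 2 g$
$- 54 I{\left(w{\left(6 \right)},13 \right)} + 15 = \left(-54\right) 1 + 15 = -54 + 15 = -39$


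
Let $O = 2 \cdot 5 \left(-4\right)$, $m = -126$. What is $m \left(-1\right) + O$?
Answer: $86$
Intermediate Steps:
$O = -40$ ($O = 10 \left(-4\right) = -40$)
$m \left(-1\right) + O = \left(-126\right) \left(-1\right) - 40 = 126 - 40 = 86$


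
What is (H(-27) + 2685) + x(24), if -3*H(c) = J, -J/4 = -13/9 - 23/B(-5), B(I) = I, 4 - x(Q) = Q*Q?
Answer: 285823/135 ≈ 2117.2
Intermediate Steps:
x(Q) = 4 - Q² (x(Q) = 4 - Q*Q = 4 - Q²)
J = -568/45 (J = -4*(-13/9 - 23/(-5)) = -4*(-13*⅑ - 23*(-⅕)) = -4*(-13/9 + 23/5) = -4*142/45 = -568/45 ≈ -12.622)
H(c) = 568/135 (H(c) = -⅓*(-568/45) = 568/135)
(H(-27) + 2685) + x(24) = (568/135 + 2685) + (4 - 1*24²) = 363043/135 + (4 - 1*576) = 363043/135 + (4 - 576) = 363043/135 - 572 = 285823/135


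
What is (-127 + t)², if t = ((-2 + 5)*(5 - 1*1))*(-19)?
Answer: 126025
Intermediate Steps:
t = -228 (t = (3*(5 - 1))*(-19) = (3*4)*(-19) = 12*(-19) = -228)
(-127 + t)² = (-127 - 228)² = (-355)² = 126025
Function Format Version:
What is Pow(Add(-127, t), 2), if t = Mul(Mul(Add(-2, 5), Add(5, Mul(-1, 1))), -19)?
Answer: 126025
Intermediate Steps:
t = -228 (t = Mul(Mul(3, Add(5, -1)), -19) = Mul(Mul(3, 4), -19) = Mul(12, -19) = -228)
Pow(Add(-127, t), 2) = Pow(Add(-127, -228), 2) = Pow(-355, 2) = 126025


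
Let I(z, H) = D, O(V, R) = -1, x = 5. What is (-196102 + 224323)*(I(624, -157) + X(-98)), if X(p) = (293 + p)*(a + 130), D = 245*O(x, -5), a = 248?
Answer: 2073255765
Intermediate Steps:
D = -245 (D = 245*(-1) = -245)
X(p) = 110754 + 378*p (X(p) = (293 + p)*(248 + 130) = (293 + p)*378 = 110754 + 378*p)
I(z, H) = -245
(-196102 + 224323)*(I(624, -157) + X(-98)) = (-196102 + 224323)*(-245 + (110754 + 378*(-98))) = 28221*(-245 + (110754 - 37044)) = 28221*(-245 + 73710) = 28221*73465 = 2073255765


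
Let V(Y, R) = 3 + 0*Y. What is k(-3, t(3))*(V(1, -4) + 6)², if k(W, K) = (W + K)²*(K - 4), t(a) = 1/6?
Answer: -19941/8 ≈ -2492.6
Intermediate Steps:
V(Y, R) = 3 (V(Y, R) = 3 + 0 = 3)
t(a) = ⅙
k(W, K) = (K + W)²*(-4 + K)
k(-3, t(3))*(V(1, -4) + 6)² = ((⅙ - 3)²*(-4 + ⅙))*(3 + 6)² = ((-17/6)²*(-23/6))*9² = ((289/36)*(-23/6))*81 = -6647/216*81 = -19941/8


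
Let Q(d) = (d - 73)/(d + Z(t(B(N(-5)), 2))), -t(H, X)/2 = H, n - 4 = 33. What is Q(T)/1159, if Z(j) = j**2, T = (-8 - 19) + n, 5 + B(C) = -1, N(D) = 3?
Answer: -9/25498 ≈ -0.00035297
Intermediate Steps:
n = 37 (n = 4 + 33 = 37)
B(C) = -6 (B(C) = -5 - 1 = -6)
t(H, X) = -2*H
T = 10 (T = (-8 - 19) + 37 = -27 + 37 = 10)
Q(d) = (-73 + d)/(144 + d) (Q(d) = (d - 73)/(d + (-2*(-6))**2) = (-73 + d)/(d + 12**2) = (-73 + d)/(d + 144) = (-73 + d)/(144 + d))
Q(T)/1159 = ((-73 + 10)/(144 + 10))/1159 = (-63/154)*(1/1159) = ((1/154)*(-63))*(1/1159) = -9/22*1/1159 = -9/25498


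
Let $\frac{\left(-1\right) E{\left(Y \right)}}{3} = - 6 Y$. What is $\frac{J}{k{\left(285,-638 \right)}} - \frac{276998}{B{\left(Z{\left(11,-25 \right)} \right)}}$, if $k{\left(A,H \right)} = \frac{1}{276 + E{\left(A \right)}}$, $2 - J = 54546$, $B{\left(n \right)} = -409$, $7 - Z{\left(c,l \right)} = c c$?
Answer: $- \frac{120599452378}{409} \approx -2.9486 \cdot 10^{8}$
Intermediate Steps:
$Z{\left(c,l \right)} = 7 - c^{2}$ ($Z{\left(c,l \right)} = 7 - c c = 7 - c^{2}$)
$E{\left(Y \right)} = 18 Y$ ($E{\left(Y \right)} = - 3 \left(- 6 Y\right) = 18 Y$)
$J = -54544$ ($J = 2 - 54546 = -54544$)
$k{\left(A,H \right)} = \frac{1}{276 + 18 A}$
$\frac{J}{k{\left(285,-638 \right)}} - \frac{276998}{B{\left(Z{\left(11,-25 \right)} \right)}} = - \frac{54544}{\frac{1}{6} \frac{1}{46 + 3 \cdot 285}} - \frac{276998}{-409} = - \frac{54544}{\frac{1}{6} \frac{1}{46 + 855}} - - \frac{276998}{409} = - \frac{54544}{\frac{1}{6} \cdot \frac{1}{901}} + \frac{276998}{409} = - 54544 \frac{1}{\frac{1}{5406}} + \frac{276998}{409} = \left(-54544\right) 5406 + \frac{276998}{409} = -294864864 + \frac{276998}{409} = - \frac{120599452378}{409}$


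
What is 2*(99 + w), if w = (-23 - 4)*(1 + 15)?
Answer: -666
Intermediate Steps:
w = -432 (w = -27*16 = -432)
2*(99 + w) = 2*(99 - 432) = 2*(-333) = -666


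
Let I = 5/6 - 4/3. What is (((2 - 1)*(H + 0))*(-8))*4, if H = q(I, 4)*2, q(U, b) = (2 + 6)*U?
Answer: 256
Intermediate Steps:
I = -1/2 (I = 5*(1/6) - 4*1/3 = 5/6 - 4/3 = -1/2 ≈ -0.50000)
q(U, b) = 8*U
H = -8 (H = (8*(-1/2))*2 = -4*2 = -8)
(((2 - 1)*(H + 0))*(-8))*4 = (((2 - 1)*(-8 + 0))*(-8))*4 = ((1*(-8))*(-8))*4 = -8*(-8)*4 = 64*4 = 256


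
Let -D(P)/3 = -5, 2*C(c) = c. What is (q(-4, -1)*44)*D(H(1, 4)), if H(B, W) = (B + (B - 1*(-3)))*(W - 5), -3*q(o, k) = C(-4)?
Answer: 440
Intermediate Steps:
C(c) = c/2
q(o, k) = ⅔ (q(o, k) = -(-4)/6 = -⅓*(-2) = ⅔)
H(B, W) = (-5 + W)*(3 + 2*B) (H(B, W) = (B + (B + 3))*(-5 + W) = (B + (3 + B))*(-5 + W) = (3 + 2*B)*(-5 + W) = (-5 + W)*(3 + 2*B))
D(P) = 15 (D(P) = -3*(-5) = 15)
(q(-4, -1)*44)*D(H(1, 4)) = ((⅔)*44)*15 = (88/3)*15 = 440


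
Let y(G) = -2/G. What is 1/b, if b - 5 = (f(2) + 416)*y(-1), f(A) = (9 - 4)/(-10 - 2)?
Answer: 6/5017 ≈ 0.0011959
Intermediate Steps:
f(A) = -5/12 (f(A) = 5/(-12) = 5*(-1/12) = -5/12)
b = 5017/6 (b = 5 + (-5/12 + 416)*(-2/(-1)) = 5 + 4987*(-2*(-1))/12 = 5 + (4987/12)*2 = 5 + 4987/6 = 5017/6 ≈ 836.17)
1/b = 1/(5017/6) = 6/5017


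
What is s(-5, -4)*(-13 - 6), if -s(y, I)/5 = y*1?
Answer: -475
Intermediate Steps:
s(y, I) = -5*y
s(-5, -4)*(-13 - 6) = (-5*(-5))*(-13 - 6) = 25*(-19) = -475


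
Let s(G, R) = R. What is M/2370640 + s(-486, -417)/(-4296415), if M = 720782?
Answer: 309776715341/1018525325560 ≈ 0.30414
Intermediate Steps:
M/2370640 + s(-486, -417)/(-4296415) = 720782/2370640 - 417/(-4296415) = 720782*(1/2370640) - 417*(-1/4296415) = 360391/1185320 + 417/4296415 = 309776715341/1018525325560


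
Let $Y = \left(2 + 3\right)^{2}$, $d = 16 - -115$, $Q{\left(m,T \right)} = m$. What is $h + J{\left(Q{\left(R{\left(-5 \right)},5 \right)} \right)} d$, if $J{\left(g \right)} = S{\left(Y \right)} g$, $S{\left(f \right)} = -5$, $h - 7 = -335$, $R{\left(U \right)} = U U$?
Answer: $-16703$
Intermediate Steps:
$R{\left(U \right)} = U^{2}$
$h = -328$ ($h = 7 - 335 = -328$)
$d = 131$ ($d = 16 + 115 = 131$)
$Y = 25$ ($Y = 5^{2} = 25$)
$J{\left(g \right)} = - 5 g$
$h + J{\left(Q{\left(R{\left(-5 \right)},5 \right)} \right)} d = -328 + - 5 \left(-5\right)^{2} \cdot 131 = -328 + \left(-5\right) 25 \cdot 131 = -328 - 16375 = -16703$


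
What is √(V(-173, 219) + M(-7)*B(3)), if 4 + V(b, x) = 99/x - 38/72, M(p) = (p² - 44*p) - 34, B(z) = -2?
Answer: 11*I*√1030687/438 ≈ 25.497*I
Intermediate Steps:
M(p) = -34 + p² - 44*p
V(b, x) = -163/36 + 99/x (V(b, x) = -4 + (99/x - 38/72) = -4 + (99/x - 38*1/72) = -4 + (99/x - 19/36) = -4 + (-19/36 + 99/x) = -163/36 + 99/x)
√(V(-173, 219) + M(-7)*B(3)) = √((-163/36 + 99/219) + (-34 + (-7)² - 44*(-7))*(-2)) = √((-163/36 + 99*(1/219)) + (-34 + 49 + 308)*(-2)) = √((-163/36 + 33/73) + 323*(-2)) = √(-10711/2628 - 646) = √(-1708399/2628) = 11*I*√1030687/438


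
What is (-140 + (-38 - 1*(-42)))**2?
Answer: 18496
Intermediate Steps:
(-140 + (-38 - 1*(-42)))**2 = (-140 + (-38 + 42))**2 = (-140 + 4)**2 = (-136)**2 = 18496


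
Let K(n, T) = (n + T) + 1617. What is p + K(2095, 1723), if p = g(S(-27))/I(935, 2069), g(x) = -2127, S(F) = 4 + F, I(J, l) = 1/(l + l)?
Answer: -8796091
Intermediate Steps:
I(J, l) = 1/(2*l)
K(n, T) = 1617 + T + n (K(n, T) = (T + n) + 1617 = 1617 + T + n)
p = -8801526 (p = -2127/((½)/2069) = -2127/((½)*(1/2069)) = -2127/1/4138 = -2127*4138 = -8801526)
p + K(2095, 1723) = -8801526 + (1617 + 1723 + 2095) = -8801526 + 5435 = -8796091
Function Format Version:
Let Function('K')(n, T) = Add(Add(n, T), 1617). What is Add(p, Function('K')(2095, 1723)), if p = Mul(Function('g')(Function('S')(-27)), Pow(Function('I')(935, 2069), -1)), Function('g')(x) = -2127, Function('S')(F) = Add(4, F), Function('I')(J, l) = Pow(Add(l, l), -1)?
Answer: -8796091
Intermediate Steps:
Function('I')(J, l) = Mul(Rational(1, 2), Pow(l, -1)) (Function('I')(J, l) = Pow(Mul(2, l), -1) = Mul(Rational(1, 2), Pow(l, -1)))
Function('K')(n, T) = Add(1617, T, n) (Function('K')(n, T) = Add(Add(T, n), 1617) = Add(1617, T, n))
p = -8801526 (p = Mul(-2127, Pow(Mul(Rational(1, 2), Pow(2069, -1)), -1)) = Mul(-2127, Pow(Mul(Rational(1, 2), Rational(1, 2069)), -1)) = Mul(-2127, Pow(Rational(1, 4138), -1)) = Mul(-2127, 4138) = -8801526)
Add(p, Function('K')(2095, 1723)) = Add(-8801526, Add(1617, 1723, 2095)) = Add(-8801526, 5435) = -8796091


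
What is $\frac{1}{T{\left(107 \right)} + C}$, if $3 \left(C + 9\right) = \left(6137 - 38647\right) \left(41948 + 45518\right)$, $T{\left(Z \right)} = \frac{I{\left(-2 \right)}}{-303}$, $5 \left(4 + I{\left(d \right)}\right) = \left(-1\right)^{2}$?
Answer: $- \frac{1515}{1435977441916} \approx -1.055 \cdot 10^{-9}$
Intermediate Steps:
$I{\left(d \right)} = - \frac{19}{5}$ ($I{\left(d \right)} = -4 + \frac{\left(-1\right)^{2}}{5} = -4 + \frac{1}{5} \cdot 1 = -4 + \frac{1}{5} = - \frac{19}{5}$)
$T{\left(Z \right)} = \frac{19}{1515}$ ($T{\left(Z \right)} = - \frac{19}{5 \left(-303\right)} = \left(- \frac{19}{5}\right) \left(- \frac{1}{303}\right) = \frac{19}{1515}$)
$C = - \frac{2843519687}{3}$ ($C = -9 + \frac{\left(6137 - 38647\right) \left(41948 + 45518\right)}{3} = -9 + \frac{\left(-32510\right) 87466}{3} = -9 + \frac{1}{3} \left(-2843519660\right) = -9 - \frac{2843519660}{3} = - \frac{2843519687}{3} \approx -9.4784 \cdot 10^{8}$)
$\frac{1}{T{\left(107 \right)} + C} = \frac{1}{\frac{19}{1515} - \frac{2843519687}{3}} = \frac{1}{- \frac{1435977441916}{1515}} = - \frac{1515}{1435977441916}$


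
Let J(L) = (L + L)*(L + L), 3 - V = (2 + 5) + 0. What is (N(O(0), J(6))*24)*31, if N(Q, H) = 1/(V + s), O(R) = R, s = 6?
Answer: 372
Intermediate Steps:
V = -4 (V = 3 - ((2 + 5) + 0) = 3 - (7 + 0) = 3 - 1*7 = 3 - 7 = -4)
J(L) = 4*L² (J(L) = (2*L)*(2*L) = 4*L²)
N(Q, H) = ½ (N(Q, H) = 1/(-4 + 6) = 1/2 = ½)
(N(O(0), J(6))*24)*31 = ((½)*24)*31 = 12*31 = 372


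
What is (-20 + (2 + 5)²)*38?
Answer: 1102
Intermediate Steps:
(-20 + (2 + 5)²)*38 = (-20 + 7²)*38 = (-20 + 49)*38 = 29*38 = 1102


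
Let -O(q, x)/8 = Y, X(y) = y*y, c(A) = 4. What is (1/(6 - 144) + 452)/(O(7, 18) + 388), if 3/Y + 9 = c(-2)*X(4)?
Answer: 3430625/2941608 ≈ 1.1662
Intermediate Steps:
X(y) = y²
Y = 3/55 (Y = 3/(-9 + 4*4²) = 3/(-9 + 4*16) = 3/(-9 + 64) = 3/55 ≈ 0.054545)
O(q, x) = -24/55 (O(q, x) = -8*3/55 = -24/55)
(1/(6 - 144) + 452)/(O(7, 18) + 388) = (1/(6 - 144) + 452)/(-24/55 + 388) = (1/(-138) + 452)/(21316/55) = (-1/138 + 452)*(55/21316) = (62375/138)*(55/21316) = 3430625/2941608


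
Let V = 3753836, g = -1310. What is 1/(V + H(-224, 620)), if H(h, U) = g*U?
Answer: 1/2941636 ≈ 3.3995e-7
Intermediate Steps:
H(h, U) = -1310*U
1/(V + H(-224, 620)) = 1/(3753836 - 1310*620) = 1/(3753836 - 812200) = 1/2941636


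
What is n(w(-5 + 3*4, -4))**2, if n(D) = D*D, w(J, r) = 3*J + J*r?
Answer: 2401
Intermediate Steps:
n(D) = D**2
n(w(-5 + 3*4, -4))**2 = (((-5 + 3*4)*(3 - 4))**2)**2 = (((-5 + 12)*(-1))**2)**2 = ((7*(-1))**2)**2 = ((-7)**2)**2 = 49**2 = 2401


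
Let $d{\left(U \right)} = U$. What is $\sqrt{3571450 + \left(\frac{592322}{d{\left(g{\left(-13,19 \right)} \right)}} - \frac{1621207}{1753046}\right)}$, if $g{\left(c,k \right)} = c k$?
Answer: $\frac{3 \sqrt{74351678375488983463462}}{433002362} \approx 1889.2$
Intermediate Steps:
$\sqrt{3571450 + \left(\frac{592322}{d{\left(g{\left(-13,19 \right)} \right)}} - \frac{1621207}{1753046}\right)} = \sqrt{3571450 + \left(\frac{592322}{\left(-13\right) 19} - \frac{1621207}{1753046}\right)} = \sqrt{3571450 + \left(\frac{592322}{-247} - \frac{1621207}{1753046}\right)} = \sqrt{3571450 + \left(592322 \left(- \frac{1}{247}\right) - \frac{1621207}{1753046}\right)} = \sqrt{3571450 - \frac{1038768150941}{433002362}} = \sqrt{\frac{1545407517613959}{433002362}} = \frac{3 \sqrt{74351678375488983463462}}{433002362}$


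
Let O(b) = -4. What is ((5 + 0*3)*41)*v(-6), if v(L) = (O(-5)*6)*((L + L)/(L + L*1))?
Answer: -4920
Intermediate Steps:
v(L) = -24 (v(L) = (-4*6)*((L + L)/(L + L*1)) = -24*2*L/(L + L) = -24*2*L/(2*L) = -24*2*L*1/(2*L) = -24*1 = -24)
((5 + 0*3)*41)*v(-6) = ((5 + 0*3)*41)*(-24) = ((5 + 0)*41)*(-24) = (5*41)*(-24) = 205*(-24) = -4920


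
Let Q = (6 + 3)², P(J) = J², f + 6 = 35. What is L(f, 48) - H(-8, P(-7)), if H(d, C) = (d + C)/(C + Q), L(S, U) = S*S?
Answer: 109289/130 ≈ 840.68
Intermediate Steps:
f = 29 (f = -6 + 35 = 29)
Q = 81 (Q = 9² = 81)
L(S, U) = S²
H(d, C) = (C + d)/(81 + C) (H(d, C) = (d + C)/(C + 81) = (C + d)/(81 + C))
L(f, 48) - H(-8, P(-7)) = 29² - ((-7)² - 8)/(81 + (-7)²) = 841 - (49 - 8)/(81 + 49) = 841 - 41/130 = 109289/130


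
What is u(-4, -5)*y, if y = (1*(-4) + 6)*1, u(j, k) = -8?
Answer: -16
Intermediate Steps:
y = 2 (y = (-4 + 6)*1 = 2*1 = 2)
u(-4, -5)*y = -8*2 = -16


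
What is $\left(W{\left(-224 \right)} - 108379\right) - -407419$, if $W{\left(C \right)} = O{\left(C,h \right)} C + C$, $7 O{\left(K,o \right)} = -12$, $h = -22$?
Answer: $299200$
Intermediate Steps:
$O{\left(K,o \right)} = - \frac{12}{7}$ ($O{\left(K,o \right)} = \frac{1}{7} \left(-12\right) = - \frac{12}{7}$)
$W{\left(C \right)} = - \frac{5 C}{7}$ ($W{\left(C \right)} = - \frac{12 C}{7} + C = - \frac{5 C}{7}$)
$\left(W{\left(-224 \right)} - 108379\right) - -407419 = \left(\left(- \frac{5}{7}\right) \left(-224\right) - 108379\right) - -407419 = \left(160 - 108379\right) + 407419 = -108219 + 407419 = 299200$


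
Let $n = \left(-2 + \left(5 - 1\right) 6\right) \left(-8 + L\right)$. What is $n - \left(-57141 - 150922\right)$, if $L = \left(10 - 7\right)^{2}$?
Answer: $208085$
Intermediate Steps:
$L = 9$ ($L = 3^{2} = 9$)
$n = 22$ ($n = \left(-2 + \left(5 - 1\right) 6\right) \left(-8 + 9\right) = \left(-2 + \left(5 - 1\right) 6\right) 1 = \left(-2 + 4 \cdot 6\right) 1 = \left(-2 + 24\right) 1 = 22 \cdot 1 = 22$)
$n - \left(-57141 - 150922\right) = 22 - \left(-57141 - 150922\right) = 22 - -208063 = 22 + 208063 = 208085$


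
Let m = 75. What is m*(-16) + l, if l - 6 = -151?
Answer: -1345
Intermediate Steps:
l = -145 (l = 6 - 151 = -145)
m*(-16) + l = 75*(-16) - 145 = -1200 - 145 = -1345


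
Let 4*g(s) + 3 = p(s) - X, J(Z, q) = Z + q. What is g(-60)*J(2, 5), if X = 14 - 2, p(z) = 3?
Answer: -21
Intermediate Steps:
X = 12
g(s) = -3 (g(s) = -¾ + (3 - 1*12)/4 = -¾ + (3 - 12)/4 = -¾ + (¼)*(-9) = -¾ - 9/4 = -3)
g(-60)*J(2, 5) = -3*(2 + 5) = -3*7 = -21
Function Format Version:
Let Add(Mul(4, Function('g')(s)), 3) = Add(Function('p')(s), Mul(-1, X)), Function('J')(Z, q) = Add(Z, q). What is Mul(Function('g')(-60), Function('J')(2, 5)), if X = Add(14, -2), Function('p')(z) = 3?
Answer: -21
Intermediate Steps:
X = 12
Function('g')(s) = -3 (Function('g')(s) = Add(Rational(-3, 4), Mul(Rational(1, 4), Add(3, Mul(-1, 12)))) = Add(Rational(-3, 4), Mul(Rational(1, 4), Add(3, -12))) = Add(Rational(-3, 4), Mul(Rational(1, 4), -9)) = Add(Rational(-3, 4), Rational(-9, 4)) = -3)
Mul(Function('g')(-60), Function('J')(2, 5)) = Mul(-3, Add(2, 5)) = Mul(-3, 7) = -21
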